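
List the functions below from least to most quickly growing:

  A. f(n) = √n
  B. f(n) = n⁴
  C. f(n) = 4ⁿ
A < B < C

Comparing growth rates:
A = √n is O(√n)
B = n⁴ is O(n⁴)
C = 4ⁿ is O(4ⁿ)

Therefore, the order from slowest to fastest is: A < B < C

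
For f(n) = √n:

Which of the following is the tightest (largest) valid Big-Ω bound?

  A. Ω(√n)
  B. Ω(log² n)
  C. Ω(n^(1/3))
A

f(n) = √n is Ω(√n).
All listed options are valid Big-Ω bounds (lower bounds),
but Ω(√n) is the tightest (largest valid bound).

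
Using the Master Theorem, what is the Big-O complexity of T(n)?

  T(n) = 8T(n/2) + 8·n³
Θ(n³ log n)

Master Theorem: a = 8, b = 2, f(n) = 8·n³.
Compute the critical exponent d = log₂(8) = 3.
Compare f(n) = Θ(n³) against n^d:
  k = 3 = d, so f(n) = Θ(n^d) — Case 2.
  Work is balanced across levels: T(n) = Θ(n^d log n) = Θ(n³ log n).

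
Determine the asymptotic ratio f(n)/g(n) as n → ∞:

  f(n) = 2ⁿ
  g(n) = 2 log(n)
∞

Since 2ⁿ (O(2ⁿ)) grows faster than 2 log(n) (O(log n)),
the ratio f(n)/g(n) → ∞ as n → ∞.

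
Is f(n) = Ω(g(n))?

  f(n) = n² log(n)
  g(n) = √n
True

f(n) = n² log(n) is O(n² log n), and g(n) = √n is O(√n).
Since O(n² log n) grows at least as fast as O(√n), f(n) = Ω(g(n)) is true.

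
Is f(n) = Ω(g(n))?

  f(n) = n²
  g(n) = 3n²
True

f(n) = n² and g(n) = 3n² are both O(n²).
Big-Ω permits equal growth rates (f ≥ c·g for some c > 0), so f(n) = Ω(g(n)) is true.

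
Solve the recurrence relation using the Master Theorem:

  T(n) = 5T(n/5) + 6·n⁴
Θ(n⁴)

Master Theorem: a = 5, b = 5, f(n) = 6·n⁴.
Compute the critical exponent d = log₅(5) = 1.
Compare f(n) = Θ(n⁴) against n^d:
  k = 4 > d = 1, so f(n) = Ω(n^(d+ε)) — Case 3.
  Regularity: a·(n/b)^4/n^4 = a/b^4 = 5/625 < 1 ✓.
  The top-level work dominates: T(n) = Θ(f(n)) = Θ(n⁴).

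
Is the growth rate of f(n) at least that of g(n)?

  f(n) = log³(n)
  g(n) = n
False

f(n) = log³(n) is O(log³ n), and g(n) = n is O(n).
Since O(log³ n) grows slower than O(n), f(n) = Ω(g(n)) is false.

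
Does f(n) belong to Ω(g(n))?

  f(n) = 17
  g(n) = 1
True

f(n) = 17 and g(n) = 1 are both O(1).
Big-Ω permits equal growth rates (f ≥ c·g for some c > 0), so f(n) = Ω(g(n)) is true.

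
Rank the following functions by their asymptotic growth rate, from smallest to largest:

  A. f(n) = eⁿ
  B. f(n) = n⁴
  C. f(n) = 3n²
C < B < A

Comparing growth rates:
C = 3n² is O(n²)
B = n⁴ is O(n⁴)
A = eⁿ is O(eⁿ)

Therefore, the order from slowest to fastest is: C < B < A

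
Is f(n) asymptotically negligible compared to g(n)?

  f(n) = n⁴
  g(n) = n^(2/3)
False

f(n) = n⁴ is O(n⁴), and g(n) = n^(2/3) is O(n^(2/3)).
Since O(n⁴) grows faster than or equal to O(n^(2/3)), f(n) = o(g(n)) is false.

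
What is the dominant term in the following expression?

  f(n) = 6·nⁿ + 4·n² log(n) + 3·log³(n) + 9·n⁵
6·nⁿ

Looking at each term:
  - 6·nⁿ is O(nⁿ)
  - 4·n² log(n) is O(n² log n)
  - 3·log³(n) is O(log³ n)
  - 9·n⁵ is O(n⁵)

The term 6·nⁿ (O(nⁿ)) grows fastest and dominates all others.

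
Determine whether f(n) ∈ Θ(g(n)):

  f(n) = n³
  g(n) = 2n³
True

f(n) = n³ and g(n) = 2n³ are both O(n³).
Since they have the same asymptotic growth rate, f(n) = Θ(g(n)) is true.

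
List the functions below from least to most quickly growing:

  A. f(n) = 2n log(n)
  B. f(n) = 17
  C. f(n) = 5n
B < C < A

Comparing growth rates:
B = 17 is O(1)
C = 5n is O(n)
A = 2n log(n) is O(n log n)

Therefore, the order from slowest to fastest is: B < C < A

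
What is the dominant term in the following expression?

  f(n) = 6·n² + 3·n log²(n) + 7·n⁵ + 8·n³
7·n⁵

Looking at each term:
  - 6·n² is O(n²)
  - 3·n log²(n) is O(n log² n)
  - 7·n⁵ is O(n⁵)
  - 8·n³ is O(n³)

The term 7·n⁵ (O(n⁵)) grows fastest and dominates all others.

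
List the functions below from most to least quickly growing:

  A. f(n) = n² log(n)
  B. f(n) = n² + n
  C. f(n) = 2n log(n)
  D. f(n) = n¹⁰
D > A > B > C

Comparing growth rates:
D = n¹⁰ is O(n¹⁰)
A = n² log(n) is O(n² log n)
B = n² + n is O(n²)
C = 2n log(n) is O(n log n)

Therefore, the order from fastest to slowest is: D > A > B > C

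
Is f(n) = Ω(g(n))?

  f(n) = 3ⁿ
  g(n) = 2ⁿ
True

f(n) = 3ⁿ is O(3ⁿ), and g(n) = 2ⁿ is O(2ⁿ).
Since O(3ⁿ) grows at least as fast as O(2ⁿ), f(n) = Ω(g(n)) is true.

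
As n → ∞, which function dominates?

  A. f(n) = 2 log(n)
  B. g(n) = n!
B

f(n) = 2 log(n) is O(log n), while g(n) = n! is O(n!).
Since O(n!) grows faster than O(log n), g(n) dominates.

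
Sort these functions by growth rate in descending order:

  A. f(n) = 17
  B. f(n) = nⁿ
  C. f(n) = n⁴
B > C > A

Comparing growth rates:
B = nⁿ is O(nⁿ)
C = n⁴ is O(n⁴)
A = 17 is O(1)

Therefore, the order from fastest to slowest is: B > C > A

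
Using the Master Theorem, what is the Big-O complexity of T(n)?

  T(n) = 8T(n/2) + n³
Θ(n³ log n)

Master Theorem: a = 8, b = 2, f(n) = n³.
Compute the critical exponent d = log₂(8) = 3.
Compare f(n) = Θ(n³) against n^d:
  k = 3 = d, so f(n) = Θ(n^d) — Case 2.
  Work is balanced across levels: T(n) = Θ(n^d log n) = Θ(n³ log n).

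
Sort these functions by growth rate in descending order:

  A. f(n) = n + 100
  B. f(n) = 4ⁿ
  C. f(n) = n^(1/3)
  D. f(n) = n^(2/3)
B > A > D > C

Comparing growth rates:
B = 4ⁿ is O(4ⁿ)
A = n + 100 is O(n)
D = n^(2/3) is O(n^(2/3))
C = n^(1/3) is O(n^(1/3))

Therefore, the order from fastest to slowest is: B > A > D > C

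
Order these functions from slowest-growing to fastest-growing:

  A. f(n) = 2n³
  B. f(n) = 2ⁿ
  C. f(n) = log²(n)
C < A < B

Comparing growth rates:
C = log²(n) is O(log² n)
A = 2n³ is O(n³)
B = 2ⁿ is O(2ⁿ)

Therefore, the order from slowest to fastest is: C < A < B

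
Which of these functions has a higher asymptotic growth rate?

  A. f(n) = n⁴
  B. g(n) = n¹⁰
B

f(n) = n⁴ is O(n⁴), while g(n) = n¹⁰ is O(n¹⁰).
Since O(n¹⁰) grows faster than O(n⁴), g(n) dominates.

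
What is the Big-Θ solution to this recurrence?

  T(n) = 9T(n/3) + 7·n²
Θ(n² log n)

Master Theorem: a = 9, b = 3, f(n) = 7·n².
Compute the critical exponent d = log₃(9) = 2.
Compare f(n) = Θ(n²) against n^d:
  k = 2 = d, so f(n) = Θ(n^d) — Case 2.
  Work is balanced across levels: T(n) = Θ(n^d log n) = Θ(n² log n).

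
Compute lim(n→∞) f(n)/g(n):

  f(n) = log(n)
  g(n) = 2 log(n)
1/2

Since log(n) and 2 log(n) have the same growth rate (O(log n)),
the ratio converges to a constant: 1/2.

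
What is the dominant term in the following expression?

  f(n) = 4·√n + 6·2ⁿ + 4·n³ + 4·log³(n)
6·2ⁿ

Looking at each term:
  - 4·√n is O(√n)
  - 6·2ⁿ is O(2ⁿ)
  - 4·n³ is O(n³)
  - 4·log³(n) is O(log³ n)

The term 6·2ⁿ (O(2ⁿ)) grows fastest and dominates all others.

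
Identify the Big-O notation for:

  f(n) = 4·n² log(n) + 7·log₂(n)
O(n² log n)

The dominant term in 4·n² log(n) + 7·log₂(n) is 4·n² log(n), which is Θ(n² log n).
Lower-order terms (7·log₂(n)) are asymptotically negligible.
Constants are absorbed, so the tightest bound is O(n² log n).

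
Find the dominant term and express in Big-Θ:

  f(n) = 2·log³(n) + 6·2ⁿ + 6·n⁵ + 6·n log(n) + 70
Θ(2ⁿ)

Order the terms by growth rate: 70 ≺ 2·log³(n) ≺ 6·n log(n) ≺ 6·n⁵ ≺ 6·2ⁿ.
The fastest-growing term 6·2ⁿ dominates as n → ∞; dropping its constant factor gives Θ(2ⁿ).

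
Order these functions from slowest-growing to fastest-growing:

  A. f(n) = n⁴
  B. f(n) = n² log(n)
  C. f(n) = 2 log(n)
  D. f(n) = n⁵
C < B < A < D

Comparing growth rates:
C = 2 log(n) is O(log n)
B = n² log(n) is O(n² log n)
A = n⁴ is O(n⁴)
D = n⁵ is O(n⁵)

Therefore, the order from slowest to fastest is: C < B < A < D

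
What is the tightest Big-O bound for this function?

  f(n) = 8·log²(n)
O(log² n)

The dominant term in 8·log²(n) is 8·log²(n), which is Θ(log² n).
Constants are absorbed, so the tightest bound is O(log² n).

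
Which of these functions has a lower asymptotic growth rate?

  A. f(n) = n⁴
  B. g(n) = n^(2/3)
B

f(n) = n⁴ is O(n⁴), while g(n) = n^(2/3) is O(n^(2/3)).
Since O(n^(2/3)) grows slower than O(n⁴), g(n) is dominated.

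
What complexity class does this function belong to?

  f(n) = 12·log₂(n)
O(log n)

The dominant term in 12·log₂(n) is 12·log₂(n), which is Θ(log n).
Constants are absorbed, so the tightest bound is O(log n).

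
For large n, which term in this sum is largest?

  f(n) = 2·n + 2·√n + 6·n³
6·n³

Looking at each term:
  - 2·n is O(n)
  - 2·√n is O(√n)
  - 6·n³ is O(n³)

The term 6·n³ (O(n³)) grows fastest and dominates all others.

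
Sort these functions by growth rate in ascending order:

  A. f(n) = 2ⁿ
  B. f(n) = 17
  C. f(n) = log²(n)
B < C < A

Comparing growth rates:
B = 17 is O(1)
C = log²(n) is O(log² n)
A = 2ⁿ is O(2ⁿ)

Therefore, the order from slowest to fastest is: B < C < A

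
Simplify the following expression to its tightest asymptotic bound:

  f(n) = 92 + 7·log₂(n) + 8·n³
Θ(n³)

Order the terms by growth rate: 92 ≺ 7·log₂(n) ≺ 8·n³.
The fastest-growing term 8·n³ dominates as n → ∞; dropping its constant factor gives Θ(n³).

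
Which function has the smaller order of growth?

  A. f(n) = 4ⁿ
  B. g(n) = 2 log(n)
B

f(n) = 4ⁿ is O(4ⁿ), while g(n) = 2 log(n) is O(log n).
Since O(log n) grows slower than O(4ⁿ), g(n) is dominated.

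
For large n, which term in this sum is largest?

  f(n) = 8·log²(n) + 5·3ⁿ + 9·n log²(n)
5·3ⁿ

Looking at each term:
  - 8·log²(n) is O(log² n)
  - 5·3ⁿ is O(3ⁿ)
  - 9·n log²(n) is O(n log² n)

The term 5·3ⁿ (O(3ⁿ)) grows fastest and dominates all others.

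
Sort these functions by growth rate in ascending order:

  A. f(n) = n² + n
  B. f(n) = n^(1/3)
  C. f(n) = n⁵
B < A < C

Comparing growth rates:
B = n^(1/3) is O(n^(1/3))
A = n² + n is O(n²)
C = n⁵ is O(n⁵)

Therefore, the order from slowest to fastest is: B < A < C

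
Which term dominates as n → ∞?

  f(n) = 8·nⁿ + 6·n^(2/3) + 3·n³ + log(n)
8·nⁿ

Looking at each term:
  - 8·nⁿ is O(nⁿ)
  - 6·n^(2/3) is O(n^(2/3))
  - 3·n³ is O(n³)
  - log(n) is O(log n)

The term 8·nⁿ (O(nⁿ)) grows fastest and dominates all others.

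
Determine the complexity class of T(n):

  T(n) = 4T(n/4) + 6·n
Θ(n log n)

Master Theorem: a = 4, b = 4, f(n) = 6·n.
Compute the critical exponent d = log₄(4) = 1.
Compare f(n) = Θ(n) against n^d:
  k = 1 = d, so f(n) = Θ(n^d) — Case 2.
  Work is balanced across levels: T(n) = Θ(n^d log n) = Θ(n log n).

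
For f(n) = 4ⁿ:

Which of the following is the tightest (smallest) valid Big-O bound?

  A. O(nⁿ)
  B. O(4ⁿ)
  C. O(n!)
B

f(n) = 4ⁿ is O(4ⁿ).
All listed options are valid Big-O bounds (upper bounds),
but O(4ⁿ) is the tightest (smallest valid bound).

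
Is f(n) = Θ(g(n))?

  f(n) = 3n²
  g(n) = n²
True

f(n) = 3n² and g(n) = n² are both O(n²).
Since they have the same asymptotic growth rate, f(n) = Θ(g(n)) is true.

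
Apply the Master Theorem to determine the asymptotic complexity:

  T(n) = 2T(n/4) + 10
Θ(n^log₄(2))

Master Theorem: a = 2, b = 4, f(n) = 10.
Compute the critical exponent d = log₄(2) = 0.500.
Compare f(n) = Θ(1) against n^d:
  k = 0 < d = 0.500, so f(n) = O(n^(d-ε)) — Case 1.
  The recursion cost dominates: T(n) = Θ(n^d) = Θ(n^log₄(2)).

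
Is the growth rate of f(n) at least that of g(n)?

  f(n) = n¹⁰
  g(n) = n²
True

f(n) = n¹⁰ is O(n¹⁰), and g(n) = n² is O(n²).
Since O(n¹⁰) grows at least as fast as O(n²), f(n) = Ω(g(n)) is true.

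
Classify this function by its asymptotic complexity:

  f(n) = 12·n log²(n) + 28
O(n log² n)

The dominant term in 12·n log²(n) + 28 is 12·n log²(n), which is Θ(n log² n).
Lower-order terms (28) are asymptotically negligible.
Constants are absorbed, so the tightest bound is O(n log² n).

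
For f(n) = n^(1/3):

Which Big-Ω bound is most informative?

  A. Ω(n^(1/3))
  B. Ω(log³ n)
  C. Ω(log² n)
A

f(n) = n^(1/3) is Ω(n^(1/3)).
All listed options are valid Big-Ω bounds (lower bounds),
but Ω(n^(1/3)) is the tightest (largest valid bound).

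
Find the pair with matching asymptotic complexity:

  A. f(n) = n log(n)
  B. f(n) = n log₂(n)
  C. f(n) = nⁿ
A and B

Examining each function:
  A. n log(n) is O(n log n)
  B. n log₂(n) is O(n log n)
  C. nⁿ is O(nⁿ)

Functions A and B both have the same complexity class.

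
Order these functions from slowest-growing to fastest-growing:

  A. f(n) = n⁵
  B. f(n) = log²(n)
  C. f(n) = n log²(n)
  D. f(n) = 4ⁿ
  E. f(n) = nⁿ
B < C < A < D < E

Comparing growth rates:
B = log²(n) is O(log² n)
C = n log²(n) is O(n log² n)
A = n⁵ is O(n⁵)
D = 4ⁿ is O(4ⁿ)
E = nⁿ is O(nⁿ)

Therefore, the order from slowest to fastest is: B < C < A < D < E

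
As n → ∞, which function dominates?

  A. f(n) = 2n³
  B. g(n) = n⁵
B

f(n) = 2n³ is O(n³), while g(n) = n⁵ is O(n⁵).
Since O(n⁵) grows faster than O(n³), g(n) dominates.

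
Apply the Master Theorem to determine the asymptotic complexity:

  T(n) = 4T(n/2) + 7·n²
Θ(n² log n)

Master Theorem: a = 4, b = 2, f(n) = 7·n².
Compute the critical exponent d = log₂(4) = 2.
Compare f(n) = Θ(n²) against n^d:
  k = 2 = d, so f(n) = Θ(n^d) — Case 2.
  Work is balanced across levels: T(n) = Θ(n^d log n) = Θ(n² log n).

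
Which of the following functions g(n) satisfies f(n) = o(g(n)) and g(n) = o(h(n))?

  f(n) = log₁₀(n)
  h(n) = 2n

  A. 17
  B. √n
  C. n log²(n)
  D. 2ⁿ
B

We need g(n) with log₁₀(n) = o(g(n)) and g(n) = o(2n), i.e. O(log n) ≺ g ≺ O(n).
Check each option:
  A. 17 — O(1) does not grow strictly faster than f(n)
  B. √n — O(√n) is strictly between O(log n) and O(n) ✓
  C. n log²(n) — O(n log² n) does not grow strictly slower than h(n)
  D. 2ⁿ — O(2ⁿ) does not grow strictly slower than h(n)

Only option B (√n) lies strictly between.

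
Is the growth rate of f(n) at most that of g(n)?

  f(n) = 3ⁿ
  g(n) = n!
True

f(n) = 3ⁿ is O(3ⁿ), and g(n) = n! is O(n!).
Since O(3ⁿ) ⊆ O(n!) (f grows no faster than g), f(n) = O(g(n)) is true.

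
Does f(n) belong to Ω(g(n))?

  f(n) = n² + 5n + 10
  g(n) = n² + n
True

f(n) = n² + 5n + 10 and g(n) = n² + n are both O(n²).
Big-Ω permits equal growth rates (f ≥ c·g for some c > 0), so f(n) = Ω(g(n)) is true.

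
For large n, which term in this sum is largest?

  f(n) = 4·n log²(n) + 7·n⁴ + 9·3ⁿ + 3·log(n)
9·3ⁿ

Looking at each term:
  - 4·n log²(n) is O(n log² n)
  - 7·n⁴ is O(n⁴)
  - 9·3ⁿ is O(3ⁿ)
  - 3·log(n) is O(log n)

The term 9·3ⁿ (O(3ⁿ)) grows fastest and dominates all others.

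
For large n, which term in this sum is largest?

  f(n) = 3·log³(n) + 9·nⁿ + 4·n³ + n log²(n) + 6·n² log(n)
9·nⁿ

Looking at each term:
  - 3·log³(n) is O(log³ n)
  - 9·nⁿ is O(nⁿ)
  - 4·n³ is O(n³)
  - n log²(n) is O(n log² n)
  - 6·n² log(n) is O(n² log n)

The term 9·nⁿ (O(nⁿ)) grows fastest and dominates all others.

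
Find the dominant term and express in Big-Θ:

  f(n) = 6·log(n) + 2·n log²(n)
Θ(n log² n)

Order the terms by growth rate: 6·log(n) ≺ 2·n log²(n).
The fastest-growing term 2·n log²(n) dominates as n → ∞; dropping its constant factor gives Θ(n log² n).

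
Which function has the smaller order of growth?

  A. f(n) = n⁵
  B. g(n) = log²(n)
B

f(n) = n⁵ is O(n⁵), while g(n) = log²(n) is O(log² n).
Since O(log² n) grows slower than O(n⁵), g(n) is dominated.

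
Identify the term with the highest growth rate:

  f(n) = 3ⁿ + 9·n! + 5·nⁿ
5·nⁿ

Looking at each term:
  - 3ⁿ is O(3ⁿ)
  - 9·n! is O(n!)
  - 5·nⁿ is O(nⁿ)

The term 5·nⁿ (O(nⁿ)) grows fastest and dominates all others.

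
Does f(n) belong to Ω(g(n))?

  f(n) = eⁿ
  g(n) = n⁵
True

f(n) = eⁿ is O(eⁿ), and g(n) = n⁵ is O(n⁵).
Since O(eⁿ) grows at least as fast as O(n⁵), f(n) = Ω(g(n)) is true.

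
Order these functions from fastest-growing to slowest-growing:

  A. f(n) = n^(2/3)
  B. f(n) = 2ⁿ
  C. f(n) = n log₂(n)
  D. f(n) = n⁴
B > D > C > A

Comparing growth rates:
B = 2ⁿ is O(2ⁿ)
D = n⁴ is O(n⁴)
C = n log₂(n) is O(n log n)
A = n^(2/3) is O(n^(2/3))

Therefore, the order from fastest to slowest is: B > D > C > A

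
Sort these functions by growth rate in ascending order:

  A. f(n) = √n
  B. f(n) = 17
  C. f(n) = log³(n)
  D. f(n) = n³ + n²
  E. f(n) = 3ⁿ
B < C < A < D < E

Comparing growth rates:
B = 17 is O(1)
C = log³(n) is O(log³ n)
A = √n is O(√n)
D = n³ + n² is O(n³)
E = 3ⁿ is O(3ⁿ)

Therefore, the order from slowest to fastest is: B < C < A < D < E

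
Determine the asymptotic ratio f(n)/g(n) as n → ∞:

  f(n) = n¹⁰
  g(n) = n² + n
∞

Since n¹⁰ (O(n¹⁰)) grows faster than n² + n (O(n²)),
the ratio f(n)/g(n) → ∞ as n → ∞.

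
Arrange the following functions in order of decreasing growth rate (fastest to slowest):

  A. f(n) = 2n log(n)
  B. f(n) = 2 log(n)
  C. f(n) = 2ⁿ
C > A > B

Comparing growth rates:
C = 2ⁿ is O(2ⁿ)
A = 2n log(n) is O(n log n)
B = 2 log(n) is O(log n)

Therefore, the order from fastest to slowest is: C > A > B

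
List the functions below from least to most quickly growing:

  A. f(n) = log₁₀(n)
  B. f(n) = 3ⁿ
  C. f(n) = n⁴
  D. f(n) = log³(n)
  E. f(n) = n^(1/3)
A < D < E < C < B

Comparing growth rates:
A = log₁₀(n) is O(log n)
D = log³(n) is O(log³ n)
E = n^(1/3) is O(n^(1/3))
C = n⁴ is O(n⁴)
B = 3ⁿ is O(3ⁿ)

Therefore, the order from slowest to fastest is: A < D < E < C < B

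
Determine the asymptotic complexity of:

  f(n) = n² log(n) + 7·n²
O(n² log n)

The dominant term in n² log(n) + 7·n² is n² log(n), which is Θ(n² log n).
Lower-order terms (7·n²) are asymptotically negligible.
Constants are absorbed, so the tightest bound is O(n² log n).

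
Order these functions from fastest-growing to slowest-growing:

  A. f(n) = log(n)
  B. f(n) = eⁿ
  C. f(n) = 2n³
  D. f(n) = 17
B > C > A > D

Comparing growth rates:
B = eⁿ is O(eⁿ)
C = 2n³ is O(n³)
A = log(n) is O(log n)
D = 17 is O(1)

Therefore, the order from fastest to slowest is: B > C > A > D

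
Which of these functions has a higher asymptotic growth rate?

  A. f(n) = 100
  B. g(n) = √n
B

f(n) = 100 is O(1), while g(n) = √n is O(√n).
Since O(√n) grows faster than O(1), g(n) dominates.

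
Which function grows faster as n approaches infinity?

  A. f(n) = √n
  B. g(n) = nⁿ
B

f(n) = √n is O(√n), while g(n) = nⁿ is O(nⁿ).
Since O(nⁿ) grows faster than O(√n), g(n) dominates.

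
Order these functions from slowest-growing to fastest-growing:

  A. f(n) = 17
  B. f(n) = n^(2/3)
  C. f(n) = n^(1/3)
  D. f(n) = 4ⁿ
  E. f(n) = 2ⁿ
A < C < B < E < D

Comparing growth rates:
A = 17 is O(1)
C = n^(1/3) is O(n^(1/3))
B = n^(2/3) is O(n^(2/3))
E = 2ⁿ is O(2ⁿ)
D = 4ⁿ is O(4ⁿ)

Therefore, the order from slowest to fastest is: A < C < B < E < D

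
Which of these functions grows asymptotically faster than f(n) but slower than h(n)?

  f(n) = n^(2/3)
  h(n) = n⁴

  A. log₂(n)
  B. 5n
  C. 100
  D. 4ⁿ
B

We need g(n) with n^(2/3) = o(g(n)) and g(n) = o(n⁴), i.e. O(n^(2/3)) ≺ g ≺ O(n⁴).
Check each option:
  A. log₂(n) — O(log n) does not grow strictly faster than f(n)
  B. 5n — O(n) is strictly between O(n^(2/3)) and O(n⁴) ✓
  C. 100 — O(1) does not grow strictly faster than f(n)
  D. 4ⁿ — O(4ⁿ) does not grow strictly slower than h(n)

Only option B (5n) lies strictly between.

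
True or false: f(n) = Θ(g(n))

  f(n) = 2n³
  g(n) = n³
True

f(n) = 2n³ and g(n) = n³ are both O(n³).
Since they have the same asymptotic growth rate, f(n) = Θ(g(n)) is true.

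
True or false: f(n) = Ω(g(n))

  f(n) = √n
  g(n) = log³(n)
True

f(n) = √n is O(√n), and g(n) = log³(n) is O(log³ n).
Since O(√n) grows at least as fast as O(log³ n), f(n) = Ω(g(n)) is true.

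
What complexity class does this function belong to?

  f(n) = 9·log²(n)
O(log² n)

The dominant term in 9·log²(n) is 9·log²(n), which is Θ(log² n).
Constants are absorbed, so the tightest bound is O(log² n).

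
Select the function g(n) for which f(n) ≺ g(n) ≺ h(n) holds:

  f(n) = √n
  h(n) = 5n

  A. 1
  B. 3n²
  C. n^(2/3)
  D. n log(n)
C

We need g(n) with √n = o(g(n)) and g(n) = o(5n), i.e. O(√n) ≺ g ≺ O(n).
Check each option:
  A. 1 — O(1) does not grow strictly faster than f(n)
  B. 3n² — O(n²) does not grow strictly slower than h(n)
  C. n^(2/3) — O(n^(2/3)) is strictly between O(√n) and O(n) ✓
  D. n log(n) — O(n log n) does not grow strictly slower than h(n)

Only option C (n^(2/3)) lies strictly between.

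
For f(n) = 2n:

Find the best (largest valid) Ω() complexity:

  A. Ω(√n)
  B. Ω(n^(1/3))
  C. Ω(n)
C

f(n) = 2n is Ω(n).
All listed options are valid Big-Ω bounds (lower bounds),
but Ω(n) is the tightest (largest valid bound).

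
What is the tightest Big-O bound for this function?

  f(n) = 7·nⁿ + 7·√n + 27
O(nⁿ)

The dominant term in 7·nⁿ + 7·√n + 27 is 7·nⁿ, which is Θ(nⁿ).
Lower-order terms (7·√n, 27) are asymptotically negligible.
Constants are absorbed, so the tightest bound is O(nⁿ).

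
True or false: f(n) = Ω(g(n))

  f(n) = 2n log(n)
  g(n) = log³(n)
True

f(n) = 2n log(n) is O(n log n), and g(n) = log³(n) is O(log³ n).
Since O(n log n) grows at least as fast as O(log³ n), f(n) = Ω(g(n)) is true.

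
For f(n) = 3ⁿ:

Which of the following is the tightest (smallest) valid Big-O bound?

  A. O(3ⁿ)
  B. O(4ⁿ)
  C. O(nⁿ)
A

f(n) = 3ⁿ is O(3ⁿ).
All listed options are valid Big-O bounds (upper bounds),
but O(3ⁿ) is the tightest (smallest valid bound).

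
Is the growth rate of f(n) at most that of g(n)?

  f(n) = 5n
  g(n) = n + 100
True

f(n) = 5n and g(n) = n + 100 are both O(n).
Big-O permits equal growth rates (f ≤ c·g for some c), so f(n) = O(g(n)) is true.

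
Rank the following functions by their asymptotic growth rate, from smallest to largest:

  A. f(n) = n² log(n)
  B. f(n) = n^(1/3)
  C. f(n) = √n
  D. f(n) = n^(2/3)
B < C < D < A

Comparing growth rates:
B = n^(1/3) is O(n^(1/3))
C = √n is O(√n)
D = n^(2/3) is O(n^(2/3))
A = n² log(n) is O(n² log n)

Therefore, the order from slowest to fastest is: B < C < D < A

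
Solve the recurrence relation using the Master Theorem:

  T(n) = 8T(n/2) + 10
Θ(n³)

Master Theorem: a = 8, b = 2, f(n) = 10.
Compute the critical exponent d = log₂(8) = 3.
Compare f(n) = Θ(1) against n^d:
  k = 0 < d = 3, so f(n) = O(n^(d-ε)) — Case 1.
  The recursion cost dominates: T(n) = Θ(n^d) = Θ(n³).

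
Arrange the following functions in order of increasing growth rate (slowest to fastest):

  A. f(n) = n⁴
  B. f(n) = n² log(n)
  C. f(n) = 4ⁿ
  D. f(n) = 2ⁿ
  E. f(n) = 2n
E < B < A < D < C

Comparing growth rates:
E = 2n is O(n)
B = n² log(n) is O(n² log n)
A = n⁴ is O(n⁴)
D = 2ⁿ is O(2ⁿ)
C = 4ⁿ is O(4ⁿ)

Therefore, the order from slowest to fastest is: E < B < A < D < C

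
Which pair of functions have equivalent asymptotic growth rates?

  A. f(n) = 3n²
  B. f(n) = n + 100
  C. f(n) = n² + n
A and C

Examining each function:
  A. 3n² is O(n²)
  B. n + 100 is O(n)
  C. n² + n is O(n²)

Functions A and C both have the same complexity class.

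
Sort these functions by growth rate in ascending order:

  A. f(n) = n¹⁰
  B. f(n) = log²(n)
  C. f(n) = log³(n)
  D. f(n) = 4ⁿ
B < C < A < D

Comparing growth rates:
B = log²(n) is O(log² n)
C = log³(n) is O(log³ n)
A = n¹⁰ is O(n¹⁰)
D = 4ⁿ is O(4ⁿ)

Therefore, the order from slowest to fastest is: B < C < A < D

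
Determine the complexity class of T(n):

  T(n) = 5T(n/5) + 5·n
Θ(n log n)

Master Theorem: a = 5, b = 5, f(n) = 5·n.
Compute the critical exponent d = log₅(5) = 1.
Compare f(n) = Θ(n) against n^d:
  k = 1 = d, so f(n) = Θ(n^d) — Case 2.
  Work is balanced across levels: T(n) = Θ(n^d log n) = Θ(n log n).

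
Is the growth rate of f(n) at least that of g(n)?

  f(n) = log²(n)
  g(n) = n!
False

f(n) = log²(n) is O(log² n), and g(n) = n! is O(n!).
Since O(log² n) grows slower than O(n!), f(n) = Ω(g(n)) is false.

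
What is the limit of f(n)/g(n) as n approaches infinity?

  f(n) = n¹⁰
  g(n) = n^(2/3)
∞

Since n¹⁰ (O(n¹⁰)) grows faster than n^(2/3) (O(n^(2/3))),
the ratio f(n)/g(n) → ∞ as n → ∞.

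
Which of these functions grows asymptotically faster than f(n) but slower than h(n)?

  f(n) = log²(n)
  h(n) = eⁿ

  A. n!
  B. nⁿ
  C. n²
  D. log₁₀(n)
C

We need g(n) with log²(n) = o(g(n)) and g(n) = o(eⁿ), i.e. O(log² n) ≺ g ≺ O(eⁿ).
Check each option:
  A. n! — O(n!) does not grow strictly slower than h(n)
  B. nⁿ — O(nⁿ) does not grow strictly slower than h(n)
  C. n² — O(n²) is strictly between O(log² n) and O(eⁿ) ✓
  D. log₁₀(n) — O(log n) does not grow strictly faster than f(n)

Only option C (n²) lies strictly between.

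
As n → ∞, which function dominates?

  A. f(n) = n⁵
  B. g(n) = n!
B

f(n) = n⁵ is O(n⁵), while g(n) = n! is O(n!).
Since O(n!) grows faster than O(n⁵), g(n) dominates.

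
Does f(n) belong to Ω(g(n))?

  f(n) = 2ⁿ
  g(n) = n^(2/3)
True

f(n) = 2ⁿ is O(2ⁿ), and g(n) = n^(2/3) is O(n^(2/3)).
Since O(2ⁿ) grows at least as fast as O(n^(2/3)), f(n) = Ω(g(n)) is true.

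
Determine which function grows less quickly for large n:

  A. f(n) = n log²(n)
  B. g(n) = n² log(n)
A

f(n) = n log²(n) is O(n log² n), while g(n) = n² log(n) is O(n² log n).
Since O(n log² n) grows slower than O(n² log n), f(n) is dominated.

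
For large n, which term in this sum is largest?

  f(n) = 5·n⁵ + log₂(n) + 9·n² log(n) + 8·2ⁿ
8·2ⁿ

Looking at each term:
  - 5·n⁵ is O(n⁵)
  - log₂(n) is O(log n)
  - 9·n² log(n) is O(n² log n)
  - 8·2ⁿ is O(2ⁿ)

The term 8·2ⁿ (O(2ⁿ)) grows fastest and dominates all others.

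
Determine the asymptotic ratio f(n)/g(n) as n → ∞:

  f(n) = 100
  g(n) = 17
100/17

Since 100 and 17 have the same growth rate (O(1)),
the ratio converges to a constant: 100/17.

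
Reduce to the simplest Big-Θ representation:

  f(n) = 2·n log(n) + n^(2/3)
Θ(n log n)

Order the terms by growth rate: n^(2/3) ≺ 2·n log(n).
The fastest-growing term 2·n log(n) dominates as n → ∞; dropping its constant factor gives Θ(n log n).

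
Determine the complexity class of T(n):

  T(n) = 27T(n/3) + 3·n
Θ(n³)

Master Theorem: a = 27, b = 3, f(n) = 3·n.
Compute the critical exponent d = log₃(27) = 3.
Compare f(n) = Θ(n) against n^d:
  k = 1 < d = 3, so f(n) = O(n^(d-ε)) — Case 1.
  The recursion cost dominates: T(n) = Θ(n^d) = Θ(n³).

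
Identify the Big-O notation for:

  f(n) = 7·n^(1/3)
O(n^(1/3))

The dominant term in 7·n^(1/3) is 7·n^(1/3), which is Θ(n^(1/3)).
Constants are absorbed, so the tightest bound is O(n^(1/3)).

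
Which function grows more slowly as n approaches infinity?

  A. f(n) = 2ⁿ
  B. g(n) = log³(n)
B

f(n) = 2ⁿ is O(2ⁿ), while g(n) = log³(n) is O(log³ n).
Since O(log³ n) grows slower than O(2ⁿ), g(n) is dominated.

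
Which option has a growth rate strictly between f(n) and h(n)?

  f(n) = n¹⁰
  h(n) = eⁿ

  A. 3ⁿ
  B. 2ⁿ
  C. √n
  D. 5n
B

We need g(n) with n¹⁰ = o(g(n)) and g(n) = o(eⁿ), i.e. O(n¹⁰) ≺ g ≺ O(eⁿ).
Check each option:
  A. 3ⁿ — O(3ⁿ) does not grow strictly slower than h(n)
  B. 2ⁿ — O(2ⁿ) is strictly between O(n¹⁰) and O(eⁿ) ✓
  C. √n — O(√n) does not grow strictly faster than f(n)
  D. 5n — O(n) does not grow strictly faster than f(n)

Only option B (2ⁿ) lies strictly between.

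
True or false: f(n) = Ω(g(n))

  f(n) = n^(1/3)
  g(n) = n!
False

f(n) = n^(1/3) is O(n^(1/3)), and g(n) = n! is O(n!).
Since O(n^(1/3)) grows slower than O(n!), f(n) = Ω(g(n)) is false.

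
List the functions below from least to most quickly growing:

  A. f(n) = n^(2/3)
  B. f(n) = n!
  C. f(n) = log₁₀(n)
C < A < B

Comparing growth rates:
C = log₁₀(n) is O(log n)
A = n^(2/3) is O(n^(2/3))
B = n! is O(n!)

Therefore, the order from slowest to fastest is: C < A < B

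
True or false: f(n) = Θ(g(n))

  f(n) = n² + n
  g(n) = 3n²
True

f(n) = n² + n and g(n) = 3n² are both O(n²).
Since they have the same asymptotic growth rate, f(n) = Θ(g(n)) is true.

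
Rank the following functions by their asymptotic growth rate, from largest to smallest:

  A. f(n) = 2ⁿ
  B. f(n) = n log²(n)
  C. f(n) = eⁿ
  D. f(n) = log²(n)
C > A > B > D

Comparing growth rates:
C = eⁿ is O(eⁿ)
A = 2ⁿ is O(2ⁿ)
B = n log²(n) is O(n log² n)
D = log²(n) is O(log² n)

Therefore, the order from fastest to slowest is: C > A > B > D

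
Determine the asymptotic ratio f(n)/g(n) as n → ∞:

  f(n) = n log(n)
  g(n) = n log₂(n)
log(2)

Since n log(n) and n log₂(n) have the same growth rate (O(n log n)),
the ratio converges to a constant: log(2).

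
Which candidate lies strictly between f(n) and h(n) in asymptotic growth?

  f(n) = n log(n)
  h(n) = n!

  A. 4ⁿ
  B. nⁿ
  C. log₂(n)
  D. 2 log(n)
A

We need g(n) with n log(n) = o(g(n)) and g(n) = o(n!), i.e. O(n log n) ≺ g ≺ O(n!).
Check each option:
  A. 4ⁿ — O(4ⁿ) is strictly between O(n log n) and O(n!) ✓
  B. nⁿ — O(nⁿ) does not grow strictly slower than h(n)
  C. log₂(n) — O(log n) does not grow strictly faster than f(n)
  D. 2 log(n) — O(log n) does not grow strictly faster than f(n)

Only option A (4ⁿ) lies strictly between.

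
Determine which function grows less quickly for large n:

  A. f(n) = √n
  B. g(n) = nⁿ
A

f(n) = √n is O(√n), while g(n) = nⁿ is O(nⁿ).
Since O(√n) grows slower than O(nⁿ), f(n) is dominated.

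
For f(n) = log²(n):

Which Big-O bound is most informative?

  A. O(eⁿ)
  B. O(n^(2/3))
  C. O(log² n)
C

f(n) = log²(n) is O(log² n).
All listed options are valid Big-O bounds (upper bounds),
but O(log² n) is the tightest (smallest valid bound).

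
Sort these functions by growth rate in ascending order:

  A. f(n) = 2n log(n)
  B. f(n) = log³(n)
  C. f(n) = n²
B < A < C

Comparing growth rates:
B = log³(n) is O(log³ n)
A = 2n log(n) is O(n log n)
C = n² is O(n²)

Therefore, the order from slowest to fastest is: B < A < C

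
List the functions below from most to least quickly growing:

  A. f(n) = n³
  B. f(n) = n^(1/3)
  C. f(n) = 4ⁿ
C > A > B

Comparing growth rates:
C = 4ⁿ is O(4ⁿ)
A = n³ is O(n³)
B = n^(1/3) is O(n^(1/3))

Therefore, the order from fastest to slowest is: C > A > B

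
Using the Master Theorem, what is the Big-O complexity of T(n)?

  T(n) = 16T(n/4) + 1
Θ(n²)

Master Theorem: a = 16, b = 4, f(n) = 1.
Compute the critical exponent d = log₄(16) = 2.
Compare f(n) = Θ(1) against n^d:
  k = 0 < d = 2, so f(n) = O(n^(d-ε)) — Case 1.
  The recursion cost dominates: T(n) = Θ(n^d) = Θ(n²).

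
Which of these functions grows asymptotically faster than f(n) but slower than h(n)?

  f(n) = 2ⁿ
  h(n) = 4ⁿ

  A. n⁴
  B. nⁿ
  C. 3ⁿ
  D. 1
C

We need g(n) with 2ⁿ = o(g(n)) and g(n) = o(4ⁿ), i.e. O(2ⁿ) ≺ g ≺ O(4ⁿ).
Check each option:
  A. n⁴ — O(n⁴) does not grow strictly faster than f(n)
  B. nⁿ — O(nⁿ) does not grow strictly slower than h(n)
  C. 3ⁿ — O(3ⁿ) is strictly between O(2ⁿ) and O(4ⁿ) ✓
  D. 1 — O(1) does not grow strictly faster than f(n)

Only option C (3ⁿ) lies strictly between.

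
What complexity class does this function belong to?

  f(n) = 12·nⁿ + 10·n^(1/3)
O(nⁿ)

The dominant term in 12·nⁿ + 10·n^(1/3) is 12·nⁿ, which is Θ(nⁿ).
Lower-order terms (10·n^(1/3)) are asymptotically negligible.
Constants are absorbed, so the tightest bound is O(nⁿ).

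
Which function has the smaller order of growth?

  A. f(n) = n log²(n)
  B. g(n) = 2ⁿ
A

f(n) = n log²(n) is O(n log² n), while g(n) = 2ⁿ is O(2ⁿ).
Since O(n log² n) grows slower than O(2ⁿ), f(n) is dominated.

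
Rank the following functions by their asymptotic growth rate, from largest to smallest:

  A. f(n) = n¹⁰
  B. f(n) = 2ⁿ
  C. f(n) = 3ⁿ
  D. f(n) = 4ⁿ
D > C > B > A

Comparing growth rates:
D = 4ⁿ is O(4ⁿ)
C = 3ⁿ is O(3ⁿ)
B = 2ⁿ is O(2ⁿ)
A = n¹⁰ is O(n¹⁰)

Therefore, the order from fastest to slowest is: D > C > B > A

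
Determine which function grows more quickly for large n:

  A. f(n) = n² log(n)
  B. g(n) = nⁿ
B

f(n) = n² log(n) is O(n² log n), while g(n) = nⁿ is O(nⁿ).
Since O(nⁿ) grows faster than O(n² log n), g(n) dominates.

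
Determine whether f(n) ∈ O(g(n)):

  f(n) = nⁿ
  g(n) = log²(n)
False

f(n) = nⁿ is O(nⁿ), and g(n) = log²(n) is O(log² n).
Since O(nⁿ) grows faster than O(log² n), f(n) = O(g(n)) is false.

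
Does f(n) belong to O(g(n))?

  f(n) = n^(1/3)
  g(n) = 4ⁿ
True

f(n) = n^(1/3) is O(n^(1/3)), and g(n) = 4ⁿ is O(4ⁿ).
Since O(n^(1/3)) ⊆ O(4ⁿ) (f grows no faster than g), f(n) = O(g(n)) is true.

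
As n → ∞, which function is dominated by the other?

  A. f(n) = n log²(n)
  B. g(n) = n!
A

f(n) = n log²(n) is O(n log² n), while g(n) = n! is O(n!).
Since O(n log² n) grows slower than O(n!), f(n) is dominated.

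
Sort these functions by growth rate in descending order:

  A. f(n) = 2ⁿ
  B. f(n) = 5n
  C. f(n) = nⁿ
C > A > B

Comparing growth rates:
C = nⁿ is O(nⁿ)
A = 2ⁿ is O(2ⁿ)
B = 5n is O(n)

Therefore, the order from fastest to slowest is: C > A > B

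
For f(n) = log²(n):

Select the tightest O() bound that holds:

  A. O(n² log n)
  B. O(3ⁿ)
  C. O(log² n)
C

f(n) = log²(n) is O(log² n).
All listed options are valid Big-O bounds (upper bounds),
but O(log² n) is the tightest (smallest valid bound).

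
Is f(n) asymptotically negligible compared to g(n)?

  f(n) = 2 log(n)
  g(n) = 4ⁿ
True

f(n) = 2 log(n) is O(log n), and g(n) = 4ⁿ is O(4ⁿ).
Since O(log n) grows strictly slower than O(4ⁿ), f(n) = o(g(n)) is true.
This means lim(n→∞) f(n)/g(n) = 0.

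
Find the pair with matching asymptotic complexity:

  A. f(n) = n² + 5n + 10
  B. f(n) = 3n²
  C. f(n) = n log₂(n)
A and B

Examining each function:
  A. n² + 5n + 10 is O(n²)
  B. 3n² is O(n²)
  C. n log₂(n) is O(n log n)

Functions A and B both have the same complexity class.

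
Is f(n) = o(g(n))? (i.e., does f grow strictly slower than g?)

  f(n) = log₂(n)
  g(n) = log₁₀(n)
False

f(n) = log₂(n) is O(log n), and g(n) = log₁₀(n) is O(log n).
Since they have the same growth rate, f(n) = o(g(n)) is false.
(f = o(g) requires f to grow strictly slower, not equal.)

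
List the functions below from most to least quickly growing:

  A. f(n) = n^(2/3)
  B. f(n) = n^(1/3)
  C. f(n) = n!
C > A > B

Comparing growth rates:
C = n! is O(n!)
A = n^(2/3) is O(n^(2/3))
B = n^(1/3) is O(n^(1/3))

Therefore, the order from fastest to slowest is: C > A > B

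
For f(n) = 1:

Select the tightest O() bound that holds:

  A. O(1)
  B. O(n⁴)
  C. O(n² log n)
A

f(n) = 1 is O(1).
All listed options are valid Big-O bounds (upper bounds),
but O(1) is the tightest (smallest valid bound).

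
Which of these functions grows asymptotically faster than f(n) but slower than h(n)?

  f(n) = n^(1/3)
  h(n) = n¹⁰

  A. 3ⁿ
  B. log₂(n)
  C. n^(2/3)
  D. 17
C

We need g(n) with n^(1/3) = o(g(n)) and g(n) = o(n¹⁰), i.e. O(n^(1/3)) ≺ g ≺ O(n¹⁰).
Check each option:
  A. 3ⁿ — O(3ⁿ) does not grow strictly slower than h(n)
  B. log₂(n) — O(log n) does not grow strictly faster than f(n)
  C. n^(2/3) — O(n^(2/3)) is strictly between O(n^(1/3)) and O(n¹⁰) ✓
  D. 17 — O(1) does not grow strictly faster than f(n)

Only option C (n^(2/3)) lies strictly between.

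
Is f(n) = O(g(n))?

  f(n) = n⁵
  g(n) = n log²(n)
False

f(n) = n⁵ is O(n⁵), and g(n) = n log²(n) is O(n log² n).
Since O(n⁵) grows faster than O(n log² n), f(n) = O(g(n)) is false.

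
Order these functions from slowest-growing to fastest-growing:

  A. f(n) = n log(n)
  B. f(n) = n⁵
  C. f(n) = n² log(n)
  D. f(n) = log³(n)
D < A < C < B

Comparing growth rates:
D = log³(n) is O(log³ n)
A = n log(n) is O(n log n)
C = n² log(n) is O(n² log n)
B = n⁵ is O(n⁵)

Therefore, the order from slowest to fastest is: D < A < C < B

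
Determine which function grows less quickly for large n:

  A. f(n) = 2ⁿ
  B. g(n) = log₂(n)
B

f(n) = 2ⁿ is O(2ⁿ), while g(n) = log₂(n) is O(log n).
Since O(log n) grows slower than O(2ⁿ), g(n) is dominated.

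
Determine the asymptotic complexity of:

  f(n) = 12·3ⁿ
O(3ⁿ)

The dominant term in 12·3ⁿ is 12·3ⁿ, which is Θ(3ⁿ).
Constants are absorbed, so the tightest bound is O(3ⁿ).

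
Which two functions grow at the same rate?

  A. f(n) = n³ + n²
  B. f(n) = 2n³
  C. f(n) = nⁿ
A and B

Examining each function:
  A. n³ + n² is O(n³)
  B. 2n³ is O(n³)
  C. nⁿ is O(nⁿ)

Functions A and B both have the same complexity class.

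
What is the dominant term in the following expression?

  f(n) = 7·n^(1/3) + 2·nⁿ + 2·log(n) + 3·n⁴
2·nⁿ

Looking at each term:
  - 7·n^(1/3) is O(n^(1/3))
  - 2·nⁿ is O(nⁿ)
  - 2·log(n) is O(log n)
  - 3·n⁴ is O(n⁴)

The term 2·nⁿ (O(nⁿ)) grows fastest and dominates all others.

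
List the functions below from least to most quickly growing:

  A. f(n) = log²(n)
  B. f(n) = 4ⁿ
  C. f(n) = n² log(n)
A < C < B

Comparing growth rates:
A = log²(n) is O(log² n)
C = n² log(n) is O(n² log n)
B = 4ⁿ is O(4ⁿ)

Therefore, the order from slowest to fastest is: A < C < B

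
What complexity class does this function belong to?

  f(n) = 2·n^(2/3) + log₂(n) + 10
O(n^(2/3))

The dominant term in 2·n^(2/3) + log₂(n) + 10 is 2·n^(2/3), which is Θ(n^(2/3)).
Lower-order terms (log₂(n), 10) are asymptotically negligible.
Constants are absorbed, so the tightest bound is O(n^(2/3)).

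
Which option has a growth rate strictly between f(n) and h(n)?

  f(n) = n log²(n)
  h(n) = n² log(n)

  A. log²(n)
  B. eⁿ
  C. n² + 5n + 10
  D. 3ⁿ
C

We need g(n) with n log²(n) = o(g(n)) and g(n) = o(n² log(n)), i.e. O(n log² n) ≺ g ≺ O(n² log n).
Check each option:
  A. log²(n) — O(log² n) does not grow strictly faster than f(n)
  B. eⁿ — O(eⁿ) does not grow strictly slower than h(n)
  C. n² + 5n + 10 — O(n²) is strictly between O(n log² n) and O(n² log n) ✓
  D. 3ⁿ — O(3ⁿ) does not grow strictly slower than h(n)

Only option C (n² + 5n + 10) lies strictly between.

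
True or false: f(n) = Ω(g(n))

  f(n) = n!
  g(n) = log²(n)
True

f(n) = n! is O(n!), and g(n) = log²(n) is O(log² n).
Since O(n!) grows at least as fast as O(log² n), f(n) = Ω(g(n)) is true.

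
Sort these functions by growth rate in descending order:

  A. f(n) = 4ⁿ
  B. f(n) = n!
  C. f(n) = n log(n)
B > A > C

Comparing growth rates:
B = n! is O(n!)
A = 4ⁿ is O(4ⁿ)
C = n log(n) is O(n log n)

Therefore, the order from fastest to slowest is: B > A > C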